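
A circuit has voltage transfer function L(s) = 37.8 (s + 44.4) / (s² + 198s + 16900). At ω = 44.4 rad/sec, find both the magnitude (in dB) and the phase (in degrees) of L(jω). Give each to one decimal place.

|L| = -17.3 dB, ∠L = 14.5°

|j44.4 + 44.4| = √(44.4² + 44.4²) = 62.79
|(j44.4)² + 198(j44.4) + 16900| = |14929 + j8791.2| = 1.732e+04
|L(j44.4)| = 37.8 × 62.79 / 1.732e+04 = 0.137
20 log₁₀(0.137) = -17.27 dB
∠(j44.4 + 44.4) = arctan(44.4/44.4) = 45.00°
∠[(j44.4)² + 198(j44.4) + 16900] = ∠[14929 + j8791.2] = 30.49°
∠L(j44.4) = 45.00° − 30.49° = 14.51°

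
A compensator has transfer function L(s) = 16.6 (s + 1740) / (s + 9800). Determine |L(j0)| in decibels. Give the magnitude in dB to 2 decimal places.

9.39 dB

L(0) = 16.6 × 1740 / 9800 = 2.9473
20 log₁₀(2.9473) = 9.389 dB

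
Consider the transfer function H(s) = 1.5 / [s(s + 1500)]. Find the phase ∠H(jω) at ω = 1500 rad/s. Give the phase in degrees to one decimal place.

-135.0°

∠(j1500 + 1500) = arctan(1500/1500) = 45.00°
∠(j1500) = 90.00°
∠H(j1500) = − (45.00° + 90.00°) = -135.00°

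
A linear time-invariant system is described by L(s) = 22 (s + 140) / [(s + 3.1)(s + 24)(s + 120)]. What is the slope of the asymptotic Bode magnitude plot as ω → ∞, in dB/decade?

With 1 zero and 3 poles, the high-frequency asymptotic slope is 20 × (1 − 3) = -40 dB/decade.

-40 dB/decade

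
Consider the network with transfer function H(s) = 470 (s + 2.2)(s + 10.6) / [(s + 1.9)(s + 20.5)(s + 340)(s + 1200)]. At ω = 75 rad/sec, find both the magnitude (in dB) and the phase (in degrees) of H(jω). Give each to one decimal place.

|j75 + 2.2| = √(75² + 2.2²) = 75.03
|j75 + 10.6| = √(75² + 10.6²) = 75.75
|j75 + 1.9| = √(75² + 1.9²) = 75.02
|j75 + 20.5| = √(75² + 20.5²) = 77.75
|j75 + 340| = √(75² + 340²) = 348.2
|j75 + 1200| = √(75² + 1200²) = 1202
|H(j75)| = 470 × 75.03 × 75.75 / (75.02 × 77.75 × 348.2 × 1202) = 0.0010939
20 log₁₀(0.0010939) = -59.22 dB
∠(j75 + 2.2) = arctan(75/2.2) = 88.32°
∠(j75 + 10.6) = arctan(75/10.6) = 81.96°
∠(j75 + 1.9) = arctan(75/1.9) = 88.55°
∠(j75 + 20.5) = arctan(75/20.5) = 74.71°
∠(j75 + 340) = arctan(75/340) = 12.44°
∠(j75 + 1200) = arctan(75/1200) = 3.58°
∠H(j75) = 88.32° + 81.96° − (88.55° + 74.71° + 12.44° + 3.58°) = -9.00°

|H| = -59.2 dB, ∠H = -9.0°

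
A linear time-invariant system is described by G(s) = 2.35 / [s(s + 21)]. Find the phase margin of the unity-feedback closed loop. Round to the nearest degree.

90°

Gain crossover: |G(jω)| = 1 at ω ≈ 0.112 rad/sec.
∠G(j0.112) = −90° − arctan(0.112/21) ≈ -90.31°
PM = 180° + (-90.31°) = 89.69°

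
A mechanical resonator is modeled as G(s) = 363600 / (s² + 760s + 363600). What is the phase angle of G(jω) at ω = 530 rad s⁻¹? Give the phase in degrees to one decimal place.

-78.4°

∠[(j530)² + 760(j530) + 363600] = ∠[82700 + j4.028e+05] = 78.40°
∠G(j530) = −78.40° = -78.40°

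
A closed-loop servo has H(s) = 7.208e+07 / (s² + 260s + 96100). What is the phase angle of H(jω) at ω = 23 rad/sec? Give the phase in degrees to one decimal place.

-3.6 deg

∠[(j23)² + 260(j23) + 96100] = ∠[95571 + j5980] = 3.58°
∠H(j23) = −3.58° = -3.58°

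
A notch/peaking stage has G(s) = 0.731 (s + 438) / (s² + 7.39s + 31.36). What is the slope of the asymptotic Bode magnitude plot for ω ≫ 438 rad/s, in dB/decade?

-20 dB/decade

With 1 zero and 2 poles, the high-frequency asymptotic slope is 20 × (1 − 2) = -20 dB/decade.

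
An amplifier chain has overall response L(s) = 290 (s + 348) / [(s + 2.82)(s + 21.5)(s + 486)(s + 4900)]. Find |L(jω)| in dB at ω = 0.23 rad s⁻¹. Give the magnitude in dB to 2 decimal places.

-63.14 dB

|j0.23 + 348| = √(0.23² + 348²) = 348
|j0.23 + 2.82| = √(0.23² + 2.82²) = 2.829
|j0.23 + 21.5| = √(0.23² + 21.5²) = 21.5
|j0.23 + 486| = √(0.23² + 486²) = 486
|j0.23 + 4900| = √(0.23² + 4900²) = 4900
|L(j0.23)| = 290 × 348 / (2.829 × 21.5 × 486 × 4900) = 0.00069662
20 log₁₀(0.00069662) = -63.140 dB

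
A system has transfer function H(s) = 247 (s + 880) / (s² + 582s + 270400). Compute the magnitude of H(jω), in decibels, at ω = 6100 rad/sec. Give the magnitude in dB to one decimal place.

-27.7 dB

|j6100 + 880| = √(6100² + 880²) = 6163
|(j6100)² + 582(j6100) + 270400| = |-3.694e+07 + j3.5502e+06| = 3.711e+07
|H(j6100)| = 247 × 6163 / 3.711e+07 = 0.041021
20 log₁₀(0.041021) = -27.74 dB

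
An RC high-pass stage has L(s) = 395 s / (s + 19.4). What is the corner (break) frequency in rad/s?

19.4 rad/s

The single real pole at s = −19.4 gives a corner at ω = 19.4 rad/s.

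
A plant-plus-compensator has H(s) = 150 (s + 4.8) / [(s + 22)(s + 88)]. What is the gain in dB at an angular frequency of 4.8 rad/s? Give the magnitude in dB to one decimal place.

|j4.8 + 4.8| = √(4.8² + 4.8²) = 6.788
|j4.8 + 22| = √(4.8² + 22²) = 22.52
|j4.8 + 88| = √(4.8² + 88²) = 88.13
|H(j4.8)| = 150 × 6.788 / (22.52 × 88.13) = 0.5131
20 log₁₀(0.5131) = -5.80 dB

-5.8 dB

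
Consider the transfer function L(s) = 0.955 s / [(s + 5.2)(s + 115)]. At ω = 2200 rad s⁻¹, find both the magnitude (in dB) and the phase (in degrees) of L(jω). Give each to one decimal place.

|L| = -67.3 dB, ∠L = -86.9°

|j2200| = 2200
|j2200 + 5.2| = √(2200² + 5.2²) = 2200
|j2200 + 115| = √(2200² + 115²) = 2203
|L(j2200)| = 0.955 × 2200 / (2200 × 2203) = 0.0004335
20 log₁₀(0.0004335) = -67.26 dB
∠(j2200) = 90.00°
∠(j2200 + 5.2) = arctan(2200/5.2) = 89.86°
∠(j2200 + 115) = arctan(2200/115) = 87.01°
∠L(j2200) = 90.00° − (89.86° + 87.01°) = -86.87°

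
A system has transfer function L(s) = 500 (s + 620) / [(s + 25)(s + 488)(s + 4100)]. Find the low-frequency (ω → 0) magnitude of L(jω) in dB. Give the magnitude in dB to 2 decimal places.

L(0) = 500 × 620 / (25 × 488 × 4100) = 0.0061975
20 log₁₀(0.0061975) = -44.156 dB

-44.16 dB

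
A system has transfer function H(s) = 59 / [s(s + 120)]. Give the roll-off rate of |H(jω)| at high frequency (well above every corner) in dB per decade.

-40 dB/decade

With 0 zeros and 2 poles, the high-frequency asymptotic slope is 20 × (0 − 2) = -40 dB/decade.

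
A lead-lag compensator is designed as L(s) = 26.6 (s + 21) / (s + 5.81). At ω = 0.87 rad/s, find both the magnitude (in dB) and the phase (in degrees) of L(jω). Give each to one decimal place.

|j0.87 + 21| = √(0.87² + 21²) = 21.02
|j0.87 + 5.81| = √(0.87² + 5.81²) = 5.875
|L(j0.87)| = 26.6 × 21.02 / 5.875 = 95.166
20 log₁₀(95.166) = 39.57 dB
∠(j0.87 + 21) = arctan(0.87/21) = 2.37°
∠(j0.87 + 5.81) = arctan(0.87/5.81) = 8.52°
∠L(j0.87) = 2.37° − 8.52° = -6.14°

|L| = 39.6 dB, ∠L = -6.1 deg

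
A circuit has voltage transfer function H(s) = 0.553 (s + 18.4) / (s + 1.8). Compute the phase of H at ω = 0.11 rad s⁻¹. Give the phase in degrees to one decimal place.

-3.2°

∠(j0.11 + 18.4) = arctan(0.11/18.4) = 0.34°
∠(j0.11 + 1.8) = arctan(0.11/1.8) = 3.50°
∠H(j0.11) = 0.34° − 3.50° = -3.15°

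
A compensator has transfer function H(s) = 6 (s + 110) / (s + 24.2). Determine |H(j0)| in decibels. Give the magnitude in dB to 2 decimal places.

28.71 dB

H(0) = 6 × 110 / 24.2 = 27.273
20 log₁₀(27.273) = 28.715 dB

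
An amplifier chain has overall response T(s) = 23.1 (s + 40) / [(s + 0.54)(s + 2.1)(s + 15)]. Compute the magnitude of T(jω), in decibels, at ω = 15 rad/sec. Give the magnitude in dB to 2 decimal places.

-13.78 dB

|j15 + 40| = √(15² + 40²) = 42.72
|j15 + 0.54| = √(15² + 0.54²) = 15.01
|j15 + 2.1| = √(15² + 2.1²) = 15.15
|j15 + 15| = √(15² + 15²) = 21.21
|T(j15)| = 23.1 × 42.72 / (15.01 × 15.15 × 21.21) = 0.20462
20 log₁₀(0.20462) = -13.781 dB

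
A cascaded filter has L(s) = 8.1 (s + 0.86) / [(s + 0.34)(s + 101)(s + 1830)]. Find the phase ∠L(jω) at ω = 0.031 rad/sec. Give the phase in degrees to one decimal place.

-3.2°

∠(j0.031 + 0.86) = arctan(0.031/0.86) = 2.06°
∠(j0.031 + 0.34) = arctan(0.031/0.34) = 5.21°
∠(j0.031 + 101) = arctan(0.031/101) = 0.02°
∠(j0.031 + 1830) = arctan(0.031/1830) = 0.00°
∠L(j0.031) = 2.06° − (5.21° + 0.02° + 0.00°) = -3.16°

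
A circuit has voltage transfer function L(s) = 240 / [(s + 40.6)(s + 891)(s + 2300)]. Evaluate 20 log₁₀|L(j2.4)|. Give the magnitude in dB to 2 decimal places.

-110.81 dB

|j2.4 + 40.6| = √(2.4² + 40.6²) = 40.67
|j2.4 + 891| = √(2.4² + 891²) = 891
|j2.4 + 2300| = √(2.4² + 2300²) = 2300
|L(j2.4)| = 240 / (40.67 × 891 × 2300) = 2.8795e-06
20 log₁₀(2.8795e-06) = -110.814 dB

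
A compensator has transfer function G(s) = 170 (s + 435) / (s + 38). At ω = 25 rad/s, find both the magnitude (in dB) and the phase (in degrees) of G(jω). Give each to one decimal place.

|G| = 64.2 dB, ∠G = -30.1°

|j25 + 435| = √(25² + 435²) = 435.7
|j25 + 38| = √(25² + 38²) = 45.49
|G(j25)| = 170 × 435.7 / 45.49 = 1628.4
20 log₁₀(1628.4) = 64.24 dB
∠(j25 + 435) = arctan(25/435) = 3.29°
∠(j25 + 38) = arctan(25/38) = 33.34°
∠G(j25) = 3.29° − 33.34° = -30.05°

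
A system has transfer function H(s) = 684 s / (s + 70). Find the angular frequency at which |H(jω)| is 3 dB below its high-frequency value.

70 rad/s

For a single-pole high-pass, the −3 dB point is at the pole: ω = 70 rad/s.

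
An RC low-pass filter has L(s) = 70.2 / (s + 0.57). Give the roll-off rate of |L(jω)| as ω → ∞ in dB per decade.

-20 dB/decade

With 0 zeros and 1 pole, the high-frequency asymptotic slope is 20 × (0 − 1) = -20 dB/decade.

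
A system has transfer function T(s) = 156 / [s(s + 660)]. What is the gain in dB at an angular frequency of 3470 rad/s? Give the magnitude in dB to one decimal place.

-97.9 dB

|j3470 + 660| = √(3470² + 660²) = 3532
|j3470| = 3470
|T(j3470)| = 156 / (3532 × 3470) = 1.2728e-05
20 log₁₀(1.2728e-05) = -97.91 dB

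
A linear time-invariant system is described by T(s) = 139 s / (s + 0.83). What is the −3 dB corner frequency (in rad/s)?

For a single-pole high-pass, the −3 dB point is at the pole: ω = 0.83 rad/s.

0.83 rad/s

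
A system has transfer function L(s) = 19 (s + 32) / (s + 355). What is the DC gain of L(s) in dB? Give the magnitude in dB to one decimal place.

L(0) = 19 × 32 / 355 = 1.7127
20 log₁₀(1.7127) = 4.67 dB

4.7 dB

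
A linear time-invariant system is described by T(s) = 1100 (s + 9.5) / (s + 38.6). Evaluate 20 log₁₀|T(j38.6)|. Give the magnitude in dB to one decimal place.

|j38.6 + 9.5| = √(38.6² + 9.5²) = 39.75
|j38.6 + 38.6| = √(38.6² + 38.6²) = 54.59
|T(j38.6)| = 1100 × 39.75 / 54.59 = 801.03
20 log₁₀(801.03) = 58.07 dB

58.1 dB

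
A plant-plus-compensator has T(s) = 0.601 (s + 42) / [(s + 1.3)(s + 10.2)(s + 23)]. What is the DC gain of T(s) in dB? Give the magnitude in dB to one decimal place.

T(0) = 0.601 × 42 / (1.3 × 10.2 × 23) = 0.082766
20 log₁₀(0.082766) = -21.64 dB

-21.6 dB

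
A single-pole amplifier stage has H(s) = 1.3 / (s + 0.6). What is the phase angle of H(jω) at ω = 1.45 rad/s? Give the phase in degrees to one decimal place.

∠(j1.45 + 0.6) = arctan(1.45/0.6) = 67.52°
∠H(j1.45) = −67.52° = -67.52°

-67.5°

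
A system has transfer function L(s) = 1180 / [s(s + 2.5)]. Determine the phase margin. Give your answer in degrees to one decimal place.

4.2°

Gain crossover: |L(jω)| = 1 at ω ≈ 34.3 rad/sec.
∠L(j34.3) = −90° − arctan(34.3/2.5) ≈ -175.83°
PM = 180° + (-175.83°) = 4.17°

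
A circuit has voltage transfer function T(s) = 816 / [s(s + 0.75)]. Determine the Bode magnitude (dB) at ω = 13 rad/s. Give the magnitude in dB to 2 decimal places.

|j13 + 0.75| = √(13² + 0.75²) = 13.02
|j13| = 13
|T(j13)| = 816 / (13.02 × 13) = 4.8204
20 log₁₀(4.8204) = 13.662 dB

13.66 dB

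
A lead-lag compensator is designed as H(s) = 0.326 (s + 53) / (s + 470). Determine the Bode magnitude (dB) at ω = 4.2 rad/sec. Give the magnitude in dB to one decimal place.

-28.7 dB

|j4.2 + 53| = √(4.2² + 53²) = 53.17
|j4.2 + 470| = √(4.2² + 470²) = 470
|H(j4.2)| = 0.326 × 53.17 / 470 = 0.036875
20 log₁₀(0.036875) = -28.67 dB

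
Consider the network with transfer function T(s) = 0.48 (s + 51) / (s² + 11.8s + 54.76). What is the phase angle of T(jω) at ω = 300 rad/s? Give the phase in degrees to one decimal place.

∠(j300 + 51) = arctan(300/51) = 80.35°
∠[(j300)² + 11.8(j300) + 54.76] = ∠[-89945 + j3540] = 177.75°
∠T(j300) = 80.35° − 177.75° = -97.39°

-97.4 deg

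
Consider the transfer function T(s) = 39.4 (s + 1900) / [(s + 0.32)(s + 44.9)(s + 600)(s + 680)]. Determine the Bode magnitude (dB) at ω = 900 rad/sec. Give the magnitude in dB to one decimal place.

|j900 + 1900| = √(900² + 1900²) = 2102
|j900 + 0.32| = √(900² + 0.32²) = 900
|j900 + 44.9| = √(900² + 44.9²) = 901.1
|j900 + 600| = √(900² + 600²) = 1082
|j900 + 680| = √(900² + 680²) = 1128
|T(j900)| = 39.4 × 2102 / (900 × 901.1 × 1082 × 1128) = 8.371e-08
20 log₁₀(8.371e-08) = -141.54 dB

-141.5 dB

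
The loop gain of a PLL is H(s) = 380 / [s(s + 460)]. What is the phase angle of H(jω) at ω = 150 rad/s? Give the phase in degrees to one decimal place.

∠(j150 + 460) = arctan(150/460) = 18.06°
∠(j150) = 90.00°
∠H(j150) = − (18.06° + 90.00°) = -108.06°

-108.1°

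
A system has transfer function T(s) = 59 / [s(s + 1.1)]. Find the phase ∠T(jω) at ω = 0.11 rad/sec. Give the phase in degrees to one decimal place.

∠(j0.11 + 1.1) = arctan(0.11/1.1) = 5.71°
∠(j0.11) = 90.00°
∠T(j0.11) = − (5.71° + 90.00°) = -95.71°

-95.7°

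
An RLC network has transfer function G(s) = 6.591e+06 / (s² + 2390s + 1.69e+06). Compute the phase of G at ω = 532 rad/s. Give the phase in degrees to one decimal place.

∠[(j532)² + 2390(j532) + 1.69e+06] = ∠[1.407e+06 + j1.2715e+06] = 42.10°
∠G(j532) = −42.10° = -42.10°

-42.1°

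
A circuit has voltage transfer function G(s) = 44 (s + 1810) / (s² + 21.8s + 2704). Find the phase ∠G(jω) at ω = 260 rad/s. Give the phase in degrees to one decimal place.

∠(j260 + 1810) = arctan(260/1810) = 8.17°
∠[(j260)² + 21.8(j260) + 2704] = ∠[-64896 + j5668] = 175.01°
∠G(j260) = 8.17° − 175.01° = -166.83°

-166.8°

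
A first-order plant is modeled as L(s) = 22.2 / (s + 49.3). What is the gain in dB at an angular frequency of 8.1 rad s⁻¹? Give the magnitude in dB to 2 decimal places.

-7.05 dB

|j8.1 + 49.3| = √(8.1² + 49.3²) = 49.96
|L(j8.1)| = 22.2 / 49.96 = 0.44435
20 log₁₀(0.44435) = -7.046 dB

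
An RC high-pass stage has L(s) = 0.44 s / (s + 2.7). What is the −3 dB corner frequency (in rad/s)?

2.7 rad/s

For a single-pole high-pass, the −3 dB point is at the pole: ω = 2.7 rad/s.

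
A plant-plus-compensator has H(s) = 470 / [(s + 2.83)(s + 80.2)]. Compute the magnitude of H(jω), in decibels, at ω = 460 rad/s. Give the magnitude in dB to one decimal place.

-53.2 dB

|j460 + 2.83| = √(460² + 2.83²) = 460
|j460 + 80.2| = √(460² + 80.2²) = 466.9
|H(j460)| = 470 / (460 × 466.9) = 0.0021881
20 log₁₀(0.0021881) = -53.20 dB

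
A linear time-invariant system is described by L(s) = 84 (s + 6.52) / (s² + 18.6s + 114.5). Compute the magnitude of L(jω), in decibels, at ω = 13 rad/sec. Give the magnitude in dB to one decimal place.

|j13 + 6.52| = √(13² + 6.52²) = 14.54
|(j13)² + 18.6(j13) + 114.5| = |-54.5 + j241.8| = 247.9
|L(j13)| = 84 × 14.54 / 247.9 = 4.9287
20 log₁₀(4.9287) = 13.85 dB

13.9 dB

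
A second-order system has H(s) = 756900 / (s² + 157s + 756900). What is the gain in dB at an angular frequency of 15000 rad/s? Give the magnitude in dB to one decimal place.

-49.4 dB

|(j15000)² + 157(j15000) + 756900| = |-2.2424e+08 + j2.355e+06| = 2.243e+08
|H(j15000)| = 756900 / 2.243e+08 = 0.0033752
20 log₁₀(0.0033752) = -49.43 dB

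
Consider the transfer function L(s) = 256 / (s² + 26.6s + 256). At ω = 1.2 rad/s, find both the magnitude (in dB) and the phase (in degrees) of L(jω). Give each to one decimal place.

|L| = -0.0 dB, ∠L = -7.1 deg

|(j1.2)² + 26.6(j1.2) + 256| = |254.56 + j31.92| = 256.6
|L(j1.2)| = 256 / 256.6 = 0.99784
20 log₁₀(0.99784) = -0.02 dB
∠[(j1.2)² + 26.6(j1.2) + 256] = ∠[254.56 + j31.92] = 7.15°
∠L(j1.2) = −7.15° = -7.15°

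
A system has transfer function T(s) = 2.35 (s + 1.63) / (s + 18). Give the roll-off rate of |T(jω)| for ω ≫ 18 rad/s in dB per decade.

0 dB/decade

With 1 zero and 1 pole, the high-frequency asymptotic slope is 20 × (1 − 1) = 0 dB/decade.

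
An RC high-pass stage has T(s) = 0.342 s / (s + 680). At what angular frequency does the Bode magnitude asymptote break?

680 rad/sec

The single real pole at s = −680 gives a corner at ω = 680 rad/sec.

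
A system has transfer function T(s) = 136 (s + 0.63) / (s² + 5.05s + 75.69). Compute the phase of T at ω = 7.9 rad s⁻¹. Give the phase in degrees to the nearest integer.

∠(j7.9 + 0.63) = arctan(7.9/0.63) = 85.44°
∠[(j7.9)² + 5.05(j7.9) + 75.69] = ∠[13.28 + j39.895] = 71.59°
∠T(j7.9) = 85.44° − 71.59° = 13.85°

14°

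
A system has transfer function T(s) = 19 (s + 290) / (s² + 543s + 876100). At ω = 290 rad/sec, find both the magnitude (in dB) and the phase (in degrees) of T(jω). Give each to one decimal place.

|T| = -40.3 dB, ∠T = 33.8°

|j290 + 290| = √(290² + 290²) = 410.1
|(j290)² + 543(j290) + 876100| = |7.92e+05 + j1.5747e+05| = 8.075e+05
|T(j290)| = 19 × 410.1 / 8.075e+05 = 0.0096499
20 log₁₀(0.0096499) = -40.31 dB
∠(j290 + 290) = arctan(290/290) = 45.00°
∠[(j290)² + 543(j290) + 876100] = ∠[7.92e+05 + j1.5747e+05] = 11.25°
∠T(j290) = 45.00° − 11.25° = 33.75°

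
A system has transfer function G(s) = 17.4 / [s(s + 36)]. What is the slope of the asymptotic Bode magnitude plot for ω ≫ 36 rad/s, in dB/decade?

With 0 zeros and 2 poles, the high-frequency asymptotic slope is 20 × (0 − 2) = -40 dB/decade.

-40 dB/decade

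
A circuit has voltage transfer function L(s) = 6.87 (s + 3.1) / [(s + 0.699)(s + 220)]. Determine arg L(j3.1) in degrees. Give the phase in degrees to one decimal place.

-33.1°

∠(j3.1 + 3.1) = arctan(3.1/3.1) = 45.00°
∠(j3.1 + 0.699) = arctan(3.1/0.699) = 77.29°
∠(j3.1 + 220) = arctan(3.1/220) = 0.81°
∠L(j3.1) = 45.00° − (77.29° + 0.81°) = -33.10°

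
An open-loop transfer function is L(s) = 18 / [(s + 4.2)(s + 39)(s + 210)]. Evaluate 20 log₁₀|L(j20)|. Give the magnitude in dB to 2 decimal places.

-80.42 dB

|j20 + 4.2| = √(20² + 4.2²) = 20.44
|j20 + 39| = √(20² + 39²) = 43.83
|j20 + 210| = √(20² + 210²) = 211
|L(j20)| = 18 / (20.44 × 43.83 × 211) = 9.5264e-05
20 log₁₀(9.5264e-05) = -80.421 dB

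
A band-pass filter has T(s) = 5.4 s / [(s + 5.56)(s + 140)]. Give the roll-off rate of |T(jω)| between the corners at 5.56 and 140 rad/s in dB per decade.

In this band the factors already past their corner are: 1 differentiator zero, pole at 5.56; net slope = 0 dB/decade.

0 dB/decade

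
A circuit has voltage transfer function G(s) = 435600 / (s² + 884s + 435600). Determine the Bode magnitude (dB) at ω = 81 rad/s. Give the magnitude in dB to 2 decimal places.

0.01 dB

|(j81)² + 884(j81) + 435600| = |4.2904e+05 + j71604| = 4.35e+05
|G(j81)| = 435600 / 4.35e+05 = 1.0014
20 log₁₀(1.0014) = 0.013 dB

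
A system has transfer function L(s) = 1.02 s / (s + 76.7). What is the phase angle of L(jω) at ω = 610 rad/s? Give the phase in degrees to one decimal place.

7.2°

∠(j610) = 90.00°
∠(j610 + 76.7) = arctan(610/76.7) = 82.83°
∠L(j610) = 90.00° − 82.83° = 7.17°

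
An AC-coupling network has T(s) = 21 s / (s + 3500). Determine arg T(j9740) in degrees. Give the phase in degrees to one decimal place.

19.8°

∠(j9740) = 90.00°
∠(j9740 + 3500) = arctan(9740/3500) = 70.23°
∠T(j9740) = 90.00° − 70.23° = 19.77°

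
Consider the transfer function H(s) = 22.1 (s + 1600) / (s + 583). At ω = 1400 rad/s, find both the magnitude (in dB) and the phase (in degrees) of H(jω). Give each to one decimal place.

|j1400 + 1600| = √(1400² + 1600²) = 2126
|j1400 + 583| = √(1400² + 583²) = 1517
|H(j1400)| = 22.1 × 2126 / 1517 = 30.982
20 log₁₀(30.982) = 29.82 dB
∠(j1400 + 1600) = arctan(1400/1600) = 41.19°
∠(j1400 + 583) = arctan(1400/583) = 67.39°
∠H(j1400) = 41.19° − 67.39° = -26.21°

|H| = 29.8 dB, ∠H = -26.2°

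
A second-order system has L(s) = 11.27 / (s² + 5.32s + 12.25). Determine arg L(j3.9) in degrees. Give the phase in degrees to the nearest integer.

-98°

∠[(j3.9)² + 5.32(j3.9) + 12.25] = ∠[-2.96 + j20.748] = 98.12°
∠L(j3.9) = −98.12° = -98.12°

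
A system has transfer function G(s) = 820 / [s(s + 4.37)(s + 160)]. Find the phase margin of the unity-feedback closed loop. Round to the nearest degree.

Gain crossover: |G(jω)| = 1 at ω ≈ 1.14 rad/sec.
∠G(j1.14) = −90° − arctan(1.14/4.37) − arctan(1.14/160) ≈ -104.97°
PM = 180° + (-104.97°) = 75.03°

75°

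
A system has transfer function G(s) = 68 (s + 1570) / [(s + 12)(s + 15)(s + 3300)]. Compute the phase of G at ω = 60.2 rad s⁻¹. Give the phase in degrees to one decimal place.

-153.6 deg

∠(j60.2 + 1570) = arctan(60.2/1570) = 2.20°
∠(j60.2 + 12) = arctan(60.2/12) = 78.73°
∠(j60.2 + 15) = arctan(60.2/15) = 76.01°
∠(j60.2 + 3300) = arctan(60.2/3300) = 1.05°
∠G(j60.2) = 2.20° − (78.73° + 76.01° + 1.05°) = -153.58°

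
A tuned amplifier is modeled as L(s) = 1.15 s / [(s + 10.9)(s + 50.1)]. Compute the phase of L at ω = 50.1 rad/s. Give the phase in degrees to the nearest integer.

∠(j50.1) = 90.00°
∠(j50.1 + 10.9) = arctan(50.1/10.9) = 77.73°
∠(j50.1 + 50.1) = arctan(50.1/50.1) = 45.00°
∠L(j50.1) = 90.00° − (77.73° + 45.00°) = -32.73°

-33°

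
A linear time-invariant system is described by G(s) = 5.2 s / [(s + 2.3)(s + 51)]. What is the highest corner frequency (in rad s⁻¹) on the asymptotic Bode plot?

Break frequencies occur at each pole and zero magnitude: 2.3 rad s⁻¹, 51 rad s⁻¹.
The highest is 51 rad s⁻¹.

51 rad s⁻¹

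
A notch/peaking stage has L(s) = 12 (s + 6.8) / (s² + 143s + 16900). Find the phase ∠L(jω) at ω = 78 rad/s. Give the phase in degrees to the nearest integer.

39°

∠(j78 + 6.8) = arctan(78/6.8) = 85.02°
∠[(j78)² + 143(j78) + 16900] = ∠[10816 + j11154] = 45.88°
∠L(j78) = 85.02° − 45.88° = 39.14°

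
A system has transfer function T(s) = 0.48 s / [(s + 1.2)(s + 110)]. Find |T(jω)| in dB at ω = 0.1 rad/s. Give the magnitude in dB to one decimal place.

-68.8 dB

|j0.1| = 0.1
|j0.1 + 1.2| = √(0.1² + 1.2²) = 1.204
|j0.1 + 110| = √(0.1² + 110²) = 110
|T(j0.1)| = 0.48 × 0.1 / (1.204 × 110) = 0.00036238
20 log₁₀(0.00036238) = -68.82 dB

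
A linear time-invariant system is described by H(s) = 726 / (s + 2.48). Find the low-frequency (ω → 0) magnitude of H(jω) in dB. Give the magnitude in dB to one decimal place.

H(0) = 726 / 2.48 = 292.74
20 log₁₀(292.74) = 49.33 dB

49.3 dB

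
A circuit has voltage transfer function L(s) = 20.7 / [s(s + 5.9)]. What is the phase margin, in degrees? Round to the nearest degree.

62 deg

Gain crossover: |L(jω)| = 1 at ω ≈ 3.1 rad/sec.
∠L(j3.1) = −90° − arctan(3.1/5.9) ≈ -117.76°
PM = 180° + (-117.76°) = 62.24°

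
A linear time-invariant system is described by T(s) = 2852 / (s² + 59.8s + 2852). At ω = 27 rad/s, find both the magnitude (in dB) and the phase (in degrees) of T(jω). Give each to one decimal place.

|T| = 0.6 dB, ∠T = -37.3°

|(j27)² + 59.8(j27) + 2852| = |2123 + j1614.6| = 2667
|T(j27)| = 2852 / 2667 = 1.0693
20 log₁₀(1.0693) = 0.58 dB
∠[(j27)² + 59.8(j27) + 2852] = ∠[2123 + j1614.6] = 37.25°
∠T(j27) = −37.25° = -37.25°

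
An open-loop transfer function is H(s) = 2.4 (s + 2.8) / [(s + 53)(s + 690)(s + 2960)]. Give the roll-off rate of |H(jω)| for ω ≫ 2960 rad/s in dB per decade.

-40 dB/decade

With 1 zero and 3 poles, the high-frequency asymptotic slope is 20 × (1 − 3) = -40 dB/decade.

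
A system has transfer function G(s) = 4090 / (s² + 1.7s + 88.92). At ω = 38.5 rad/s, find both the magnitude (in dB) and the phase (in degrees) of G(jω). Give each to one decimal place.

|(j38.5)² + 1.7(j38.5) + 88.92| = |-1393.3 + j65.45| = 1395
|G(j38.5)| = 4090 / 1395 = 2.9322
20 log₁₀(2.9322) = 9.34 dB
∠[(j38.5)² + 1.7(j38.5) + 88.92] = ∠[-1393.3 + j65.45] = 177.31°
∠G(j38.5) = −177.31° = -177.31°

|G| = 9.3 dB, ∠G = -177.3°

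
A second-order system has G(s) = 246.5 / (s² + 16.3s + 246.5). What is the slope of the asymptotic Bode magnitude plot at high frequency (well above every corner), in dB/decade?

-40 dB/decade

With 0 zeros and 2 poles, the high-frequency asymptotic slope is 20 × (0 − 2) = -40 dB/decade.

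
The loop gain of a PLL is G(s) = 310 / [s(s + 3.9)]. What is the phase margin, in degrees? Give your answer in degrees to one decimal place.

12.6 deg

Gain crossover: |G(jω)| = 1 at ω ≈ 17.4 rad/s.
∠G(j17.4) = −90° − arctan(17.4/3.9) ≈ -167.36°
PM = 180° + (-167.36°) = 12.64°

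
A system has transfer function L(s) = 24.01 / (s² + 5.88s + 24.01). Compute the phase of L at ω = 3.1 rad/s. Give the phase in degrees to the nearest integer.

-52°

∠[(j3.1)² + 5.88(j3.1) + 24.01] = ∠[14.4 + j18.228] = 51.69°
∠L(j3.1) = −51.69° = -51.69°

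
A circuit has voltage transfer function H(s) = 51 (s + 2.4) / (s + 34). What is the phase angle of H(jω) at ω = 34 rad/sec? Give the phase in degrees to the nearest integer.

∠(j34 + 2.4) = arctan(34/2.4) = 85.96°
∠(j34 + 34) = arctan(34/34) = 45.00°
∠H(j34) = 85.96° − 45.00° = 40.96°

41°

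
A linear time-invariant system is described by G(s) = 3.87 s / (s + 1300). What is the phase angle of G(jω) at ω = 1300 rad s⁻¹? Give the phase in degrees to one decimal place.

∠(j1300) = 90.00°
∠(j1300 + 1300) = arctan(1300/1300) = 45.00°
∠G(j1300) = 90.00° − 45.00° = 45.00°

45.0°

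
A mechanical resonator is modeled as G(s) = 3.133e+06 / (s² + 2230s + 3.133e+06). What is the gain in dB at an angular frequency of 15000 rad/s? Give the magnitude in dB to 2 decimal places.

-37.10 dB

|(j15000)² + 2230(j15000) + 3.133e+06| = |-2.2187e+08 + j3.345e+07| = 2.244e+08
|G(j15000)| = 3.133e+06 / 2.244e+08 = 0.013963
20 log₁₀(0.013963) = -37.100 dB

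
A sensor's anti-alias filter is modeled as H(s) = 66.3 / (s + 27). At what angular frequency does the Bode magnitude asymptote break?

The single real pole at s = −27 gives a corner at ω = 27 rad/s.

27 rad/s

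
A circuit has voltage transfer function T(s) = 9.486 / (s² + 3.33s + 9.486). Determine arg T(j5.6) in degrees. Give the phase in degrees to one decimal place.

∠[(j5.6)² + 3.33(j5.6) + 9.486] = ∠[-21.874 + j18.648] = 139.55°
∠T(j5.6) = −139.55° = -139.55°

-139.6°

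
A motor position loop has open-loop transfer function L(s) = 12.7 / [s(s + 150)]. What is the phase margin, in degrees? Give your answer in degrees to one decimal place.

Gain crossover: |L(jω)| = 1 at ω ≈ 0.0847 rad/s.
∠L(j0.0847) = −90° − arctan(0.0847/150) ≈ -90.03°
PM = 180° + (-90.03°) = 89.97°

90.0°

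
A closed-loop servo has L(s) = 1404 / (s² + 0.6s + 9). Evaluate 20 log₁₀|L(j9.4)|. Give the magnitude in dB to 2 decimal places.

24.93 dB

|(j9.4)² + 0.6(j9.4) + 9| = |-79.36 + j5.64| = 79.56
|L(j9.4)| = 1404 / 79.56 = 17.647
20 log₁₀(17.647) = 24.933 dB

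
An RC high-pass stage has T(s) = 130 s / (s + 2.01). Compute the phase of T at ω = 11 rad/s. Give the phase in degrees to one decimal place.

∠(j11) = 90.00°
∠(j11 + 2.01) = arctan(11/2.01) = 79.64°
∠T(j11) = 90.00° − 79.64° = 10.36°

10.4°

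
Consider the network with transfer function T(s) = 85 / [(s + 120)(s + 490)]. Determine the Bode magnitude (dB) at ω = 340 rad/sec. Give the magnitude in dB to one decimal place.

|j340 + 120| = √(340² + 120²) = 360.6
|j340 + 490| = √(340² + 490²) = 596.4
|T(j340)| = 85 / (360.6 × 596.4) = 0.00039528
20 log₁₀(0.00039528) = -68.06 dB

-68.1 dB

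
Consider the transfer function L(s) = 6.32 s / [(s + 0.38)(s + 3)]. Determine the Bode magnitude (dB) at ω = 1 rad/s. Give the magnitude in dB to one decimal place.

|j1| = 1
|j1 + 0.38| = √(1² + 0.38²) = 1.07
|j1 + 3| = √(1² + 3²) = 3.162
|L(j1)| = 6.32 × 1 / (1.07 × 3.162) = 1.8682
20 log₁₀(1.8682) = 5.43 dB

5.4 dB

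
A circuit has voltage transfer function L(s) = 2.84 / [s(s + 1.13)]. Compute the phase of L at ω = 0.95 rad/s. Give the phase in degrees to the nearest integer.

-130°

∠(j0.95 + 1.13) = arctan(0.95/1.13) = 40.05°
∠(j0.95) = 90.00°
∠L(j0.95) = − (40.05° + 90.00°) = -130.05°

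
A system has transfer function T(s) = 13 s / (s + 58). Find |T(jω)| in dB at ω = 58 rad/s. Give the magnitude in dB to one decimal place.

|j58| = 58
|j58 + 58| = √(58² + 58²) = 82.02
|T(j58)| = 13 × 58 / 82.02 = 9.1924
20 log₁₀(9.1924) = 19.27 dB

19.3 dB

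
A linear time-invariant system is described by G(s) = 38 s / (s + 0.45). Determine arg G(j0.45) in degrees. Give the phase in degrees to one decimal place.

∠(j0.45) = 90.00°
∠(j0.45 + 0.45) = arctan(0.45/0.45) = 45.00°
∠G(j0.45) = 90.00° − 45.00° = 45.00°

45.0°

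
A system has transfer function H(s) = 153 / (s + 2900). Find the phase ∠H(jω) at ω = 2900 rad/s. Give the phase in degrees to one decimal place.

-45.0°

∠(j2900 + 2900) = arctan(2900/2900) = 45.00°
∠H(j2900) = −45.00° = -45.00°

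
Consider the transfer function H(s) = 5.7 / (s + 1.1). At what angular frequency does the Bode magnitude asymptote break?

The single real pole at s = −1.1 gives a corner at ω = 1.1 rad/sec.

1.1 rad/sec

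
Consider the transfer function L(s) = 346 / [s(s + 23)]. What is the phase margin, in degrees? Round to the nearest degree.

60°

Gain crossover: |L(jω)| = 1 at ω ≈ 13.1 rad/sec.
∠L(j13.1) = −90° − arctan(13.1/23) ≈ -119.62°
PM = 180° + (-119.62°) = 60.38°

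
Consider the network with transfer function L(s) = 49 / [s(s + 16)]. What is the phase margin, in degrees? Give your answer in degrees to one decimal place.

79.3 deg

Gain crossover: |L(jω)| = 1 at ω ≈ 3.01 rad/s.
∠L(j3.01) = −90° − arctan(3.01/16) ≈ -100.65°
PM = 180° + (-100.65°) = 79.35°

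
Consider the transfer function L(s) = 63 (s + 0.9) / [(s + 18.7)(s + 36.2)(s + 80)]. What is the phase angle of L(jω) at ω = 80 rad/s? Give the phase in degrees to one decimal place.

-98.1°

∠(j80 + 0.9) = arctan(80/0.9) = 89.36°
∠(j80 + 18.7) = arctan(80/18.7) = 76.84°
∠(j80 + 36.2) = arctan(80/36.2) = 65.65°
∠(j80 + 80) = arctan(80/80) = 45.00°
∠L(j80) = 89.36° − (76.84° + 65.65° + 45.00°) = -98.14°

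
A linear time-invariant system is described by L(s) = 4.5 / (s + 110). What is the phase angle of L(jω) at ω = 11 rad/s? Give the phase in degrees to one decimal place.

-5.7°

∠(j11 + 110) = arctan(11/110) = 5.71°
∠L(j11) = −5.71° = -5.71°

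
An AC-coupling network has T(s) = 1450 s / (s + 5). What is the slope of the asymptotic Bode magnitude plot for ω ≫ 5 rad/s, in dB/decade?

0 dB/decade

With 1 zero and 1 pole, the high-frequency asymptotic slope is 20 × (1 − 1) = 0 dB/decade.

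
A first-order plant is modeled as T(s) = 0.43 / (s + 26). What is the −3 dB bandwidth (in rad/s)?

For a single-pole low-pass, the −3 dB point is at the pole: ω = 26 rad/s.

26 rad/s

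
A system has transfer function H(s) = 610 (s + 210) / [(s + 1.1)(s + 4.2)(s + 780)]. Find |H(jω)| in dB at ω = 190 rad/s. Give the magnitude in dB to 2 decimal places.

-44.50 dB

|j190 + 210| = √(190² + 210²) = 283.2
|j190 + 1.1| = √(190² + 1.1²) = 190
|j190 + 4.2| = √(190² + 4.2²) = 190
|j190 + 780| = √(190² + 780²) = 802.8
|H(j190)| = 610 × 283.2 / (190 × 190 × 802.8) = 0.0059592
20 log₁₀(0.0059592) = -44.496 dB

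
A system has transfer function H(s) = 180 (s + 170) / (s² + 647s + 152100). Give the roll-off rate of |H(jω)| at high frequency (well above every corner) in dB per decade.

With 1 zero and 2 poles, the high-frequency asymptotic slope is 20 × (1 − 2) = -20 dB/decade.

-20 dB/decade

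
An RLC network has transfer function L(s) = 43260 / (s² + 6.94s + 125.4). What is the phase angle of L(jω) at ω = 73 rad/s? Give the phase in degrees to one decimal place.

∠[(j73)² + 6.94(j73) + 125.4] = ∠[-5203.6 + j506.62] = 174.44°
∠L(j73) = −174.44° = -174.44°

-174.4°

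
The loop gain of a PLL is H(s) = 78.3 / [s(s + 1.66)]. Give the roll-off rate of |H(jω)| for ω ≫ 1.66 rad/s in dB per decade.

-40 dB/decade

With 0 zeros and 2 poles, the high-frequency asymptotic slope is 20 × (0 − 2) = -40 dB/decade.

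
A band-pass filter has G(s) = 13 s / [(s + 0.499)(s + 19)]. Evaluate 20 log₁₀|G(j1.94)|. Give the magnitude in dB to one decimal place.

-3.6 dB

|j1.94| = 1.94
|j1.94 + 0.499| = √(1.94² + 0.499²) = 2.003
|j1.94 + 19| = √(1.94² + 19²) = 19.1
|G(j1.94)| = 13 × 1.94 / (2.003 × 19.1) = 0.65921
20 log₁₀(0.65921) = -3.62 dB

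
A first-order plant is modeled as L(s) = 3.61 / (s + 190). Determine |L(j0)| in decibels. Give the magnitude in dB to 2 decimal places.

L(0) = 3.61 / 190 = 0.019
20 log₁₀(0.019) = -34.425 dB

-34.42 dB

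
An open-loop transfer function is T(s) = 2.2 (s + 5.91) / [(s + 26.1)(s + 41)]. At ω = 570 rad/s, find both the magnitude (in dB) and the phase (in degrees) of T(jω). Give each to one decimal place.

|j570 + 5.91| = √(570² + 5.91²) = 570
|j570 + 26.1| = √(570² + 26.1²) = 570.6
|j570 + 41| = √(570² + 41²) = 571.5
|T(j570)| = 2.2 × 570 / (570.6 × 571.5) = 0.0038459
20 log₁₀(0.0038459) = -48.30 dB
∠(j570 + 5.91) = arctan(570/5.91) = 89.41°
∠(j570 + 26.1) = arctan(570/26.1) = 87.38°
∠(j570 + 41) = arctan(570/41) = 85.89°
∠T(j570) = 89.41° − (87.38° + 85.89°) = -83.86°

|T| = -48.3 dB, ∠T = -83.9 deg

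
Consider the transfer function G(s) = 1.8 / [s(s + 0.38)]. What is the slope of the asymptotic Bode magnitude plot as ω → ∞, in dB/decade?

-40 dB/decade

With 0 zeros and 2 poles, the high-frequency asymptotic slope is 20 × (0 − 2) = -40 dB/decade.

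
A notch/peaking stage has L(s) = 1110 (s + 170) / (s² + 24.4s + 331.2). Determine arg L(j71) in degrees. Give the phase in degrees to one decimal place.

-137.1°

∠(j71 + 170) = arctan(71/170) = 22.67°
∠[(j71)² + 24.4(j71) + 331.2] = ∠[-4709.8 + j1732.4] = 159.81°
∠L(j71) = 22.67° − 159.81° = -137.14°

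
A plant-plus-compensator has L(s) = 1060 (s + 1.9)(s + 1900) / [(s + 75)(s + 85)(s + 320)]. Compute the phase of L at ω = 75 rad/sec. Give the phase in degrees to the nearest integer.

∠(j75 + 1.9) = arctan(75/1.9) = 88.55°
∠(j75 + 1900) = arctan(75/1900) = 2.26°
∠(j75 + 75) = arctan(75/75) = 45.00°
∠(j75 + 85) = arctan(75/85) = 41.42°
∠(j75 + 320) = arctan(75/320) = 13.19°
∠L(j75) = 88.55° + 2.26° − (45.00° + 41.42° + 13.19°) = -8.80°

-9°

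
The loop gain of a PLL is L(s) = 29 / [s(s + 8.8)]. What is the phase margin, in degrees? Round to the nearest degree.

71°

Gain crossover: |L(jω)| = 1 at ω ≈ 3.11 rad s⁻¹.
∠L(j3.11) = −90° − arctan(3.11/8.8) ≈ -109.45°
PM = 180° + (-109.45°) = 70.55°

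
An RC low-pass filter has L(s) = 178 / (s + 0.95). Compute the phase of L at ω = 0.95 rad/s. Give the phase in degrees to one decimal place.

∠(j0.95 + 0.95) = arctan(0.95/0.95) = 45.00°
∠L(j0.95) = −45.00° = -45.00°

-45.0°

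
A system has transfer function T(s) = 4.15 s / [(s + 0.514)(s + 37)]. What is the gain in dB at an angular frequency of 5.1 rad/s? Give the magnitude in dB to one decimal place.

-19.1 dB

|j5.1| = 5.1
|j5.1 + 0.514| = √(5.1² + 0.514²) = 5.126
|j5.1 + 37| = √(5.1² + 37²) = 37.35
|T(j5.1)| = 4.15 × 5.1 / (5.126 × 37.35) = 0.11055
20 log₁₀(0.11055) = -19.13 dB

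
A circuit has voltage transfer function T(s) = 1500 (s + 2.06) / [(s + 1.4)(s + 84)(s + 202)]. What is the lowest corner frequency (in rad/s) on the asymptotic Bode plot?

1.4 rad/s

Break frequencies occur at each pole and zero magnitude: 1.4 rad/s, 2.06 rad/s, 84 rad/s, 202 rad/s.
The lowest is 1.4 rad/s.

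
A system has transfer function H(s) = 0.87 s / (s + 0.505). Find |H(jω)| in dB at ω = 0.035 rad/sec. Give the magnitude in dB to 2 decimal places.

-24.41 dB

|j0.035| = 0.035
|j0.035 + 0.505| = √(0.035² + 0.505²) = 0.5062
|H(j0.035)| = 0.87 × 0.035 / 0.5062 = 0.060153
20 log₁₀(0.060153) = -24.415 dB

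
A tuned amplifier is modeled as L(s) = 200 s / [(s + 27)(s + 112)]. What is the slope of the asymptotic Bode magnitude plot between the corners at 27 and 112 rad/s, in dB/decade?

In this band the factors already past their corner are: 1 differentiator zero, pole at 27; net slope = 0 dB/decade.

0 dB/decade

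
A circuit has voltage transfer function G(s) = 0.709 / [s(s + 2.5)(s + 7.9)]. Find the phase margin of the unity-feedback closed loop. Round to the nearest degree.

Gain crossover: |G(jω)| = 1 at ω ≈ 0.0359 rad/sec.
∠G(j0.0359) = −90° − arctan(0.0359/2.5) − arctan(0.0359/7.9) ≈ -91.08°
PM = 180° + (-91.08°) = 88.92°

89 deg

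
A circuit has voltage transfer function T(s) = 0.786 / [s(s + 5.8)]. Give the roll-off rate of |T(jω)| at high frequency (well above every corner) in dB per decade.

With 0 zeros and 2 poles, the high-frequency asymptotic slope is 20 × (0 − 2) = -40 dB/decade.

-40 dB/decade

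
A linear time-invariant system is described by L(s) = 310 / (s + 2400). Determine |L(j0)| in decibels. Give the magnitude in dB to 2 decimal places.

L(0) = 310 / 2400 = 0.12917
20 log₁₀(0.12917) = -17.777 dB

-17.78 dB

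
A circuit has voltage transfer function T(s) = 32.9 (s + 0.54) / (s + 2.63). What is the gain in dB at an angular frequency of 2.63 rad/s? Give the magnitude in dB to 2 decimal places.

|j2.63 + 0.54| = √(2.63² + 0.54²) = 2.685
|j2.63 + 2.63| = √(2.63² + 2.63²) = 3.719
|T(j2.63)| = 32.9 × 2.685 / 3.719 = 23.749
20 log₁₀(23.749) = 27.513 dB

27.51 dB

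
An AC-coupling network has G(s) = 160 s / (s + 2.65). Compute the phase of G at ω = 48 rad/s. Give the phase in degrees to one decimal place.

∠(j48) = 90.00°
∠(j48 + 2.65) = arctan(48/2.65) = 86.84°
∠G(j48) = 90.00° − 86.84° = 3.16°

3.2°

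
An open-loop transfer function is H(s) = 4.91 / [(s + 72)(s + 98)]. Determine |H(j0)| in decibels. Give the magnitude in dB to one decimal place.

-63.1 dB

H(0) = 4.91 / (72 × 98) = 0.00069586
20 log₁₀(0.00069586) = -63.15 dB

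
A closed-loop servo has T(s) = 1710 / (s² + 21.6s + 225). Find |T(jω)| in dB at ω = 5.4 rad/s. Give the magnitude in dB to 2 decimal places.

|(j5.4)² + 21.6(j5.4) + 225| = |195.84 + j116.64| = 227.9
|T(j5.4)| = 1710 / 227.9 = 7.5019
20 log₁₀(7.5019) = 17.503 dB

17.50 dB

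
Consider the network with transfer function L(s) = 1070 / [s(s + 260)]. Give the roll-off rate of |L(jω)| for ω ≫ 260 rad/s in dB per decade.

-40 dB/decade

With 0 zeros and 2 poles, the high-frequency asymptotic slope is 20 × (0 − 2) = -40 dB/decade.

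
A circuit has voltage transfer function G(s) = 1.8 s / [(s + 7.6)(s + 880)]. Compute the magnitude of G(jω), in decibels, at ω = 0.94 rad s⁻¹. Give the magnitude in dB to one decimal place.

|j0.94| = 0.94
|j0.94 + 7.6| = √(0.94² + 7.6²) = 7.658
|j0.94 + 880| = √(0.94² + 880²) = 880
|G(j0.94)| = 1.8 × 0.94 / (7.658 × 880) = 0.00025108
20 log₁₀(0.00025108) = -72.00 dB

-72.0 dB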